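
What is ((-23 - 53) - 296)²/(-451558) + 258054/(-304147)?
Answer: -79307713290/68670005513 ≈ -1.1549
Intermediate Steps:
((-23 - 53) - 296)²/(-451558) + 258054/(-304147) = (-76 - 296)²*(-1/451558) + 258054*(-1/304147) = (-372)²*(-1/451558) - 258054/304147 = 138384*(-1/451558) - 258054/304147 = -69192/225779 - 258054/304147 = -79307713290/68670005513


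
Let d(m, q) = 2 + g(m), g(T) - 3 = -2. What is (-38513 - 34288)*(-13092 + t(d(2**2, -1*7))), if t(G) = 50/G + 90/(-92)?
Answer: 43790553777/46 ≈ 9.5197e+8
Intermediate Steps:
g(T) = 1 (g(T) = 3 - 2 = 1)
d(m, q) = 3 (d(m, q) = 2 + 1 = 3)
t(G) = -45/46 + 50/G (t(G) = 50/G + 90*(-1/92) = 50/G - 45/46 = -45/46 + 50/G)
(-38513 - 34288)*(-13092 + t(d(2**2, -1*7))) = (-38513 - 34288)*(-13092 + (-45/46 + 50/3)) = -72801*(-13092 + (-45/46 + 50*(1/3))) = -72801*(-13092 + (-45/46 + 50/3)) = -72801*(-13092 + 2165/138) = -72801*(-1804531/138) = 43790553777/46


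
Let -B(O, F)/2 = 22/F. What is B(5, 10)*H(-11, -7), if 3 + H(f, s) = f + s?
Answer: 462/5 ≈ 92.400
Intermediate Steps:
H(f, s) = -3 + f + s (H(f, s) = -3 + (f + s) = -3 + f + s)
B(O, F) = -44/F
B(5, 10)*H(-11, -7) = (-44/10)*(-3 - 11 - 7) = -44*1/10*(-21) = -22/5*(-21) = 462/5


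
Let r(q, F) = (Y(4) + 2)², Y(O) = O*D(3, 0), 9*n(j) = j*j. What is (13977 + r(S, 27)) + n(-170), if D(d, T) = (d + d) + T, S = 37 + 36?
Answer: 160777/9 ≈ 17864.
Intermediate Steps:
n(j) = j²/9 (n(j) = (j*j)/9 = j²/9)
S = 73
D(d, T) = T + 2*d (D(d, T) = 2*d + T = T + 2*d)
Y(O) = 6*O (Y(O) = O*(0 + 2*3) = O*(0 + 6) = O*6 = 6*O)
r(q, F) = 676 (r(q, F) = (6*4 + 2)² = (24 + 2)² = 26² = 676)
(13977 + r(S, 27)) + n(-170) = (13977 + 676) + (⅑)*(-170)² = 14653 + (⅑)*28900 = 14653 + 28900/9 = 160777/9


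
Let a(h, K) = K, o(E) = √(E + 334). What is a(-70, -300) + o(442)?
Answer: -300 + 2*√194 ≈ -272.14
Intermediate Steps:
o(E) = √(334 + E)
a(-70, -300) + o(442) = -300 + √(334 + 442) = -300 + √776 = -300 + 2*√194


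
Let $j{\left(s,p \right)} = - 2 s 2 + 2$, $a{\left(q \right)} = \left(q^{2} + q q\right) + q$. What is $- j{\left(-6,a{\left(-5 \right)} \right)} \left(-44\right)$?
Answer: $1144$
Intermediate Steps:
$a{\left(q \right)} = q + 2 q^{2}$ ($a{\left(q \right)} = \left(q^{2} + q^{2}\right) + q = 2 q^{2} + q = q + 2 q^{2}$)
$j{\left(s,p \right)} = 2 - 4 s$ ($j{\left(s,p \right)} = - 2 \cdot 2 s + 2 = - 4 s + 2 = 2 - 4 s$)
$- j{\left(-6,a{\left(-5 \right)} \right)} \left(-44\right) = - (2 - -24) \left(-44\right) = - (2 + 24) \left(-44\right) = \left(-1\right) 26 \left(-44\right) = \left(-26\right) \left(-44\right) = 1144$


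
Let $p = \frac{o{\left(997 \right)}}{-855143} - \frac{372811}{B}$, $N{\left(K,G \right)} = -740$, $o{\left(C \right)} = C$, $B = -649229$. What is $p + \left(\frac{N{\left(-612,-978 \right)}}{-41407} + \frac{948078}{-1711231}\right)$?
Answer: $\frac{1451959344744923282138}{39338614616055485464699} \approx 0.036909$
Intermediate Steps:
$p = \frac{318159435660}{555183634747}$ ($p = \frac{997}{-855143} - \frac{372811}{-649229} = 997 \left(- \frac{1}{855143}\right) - - \frac{372811}{649229} = - \frac{997}{855143} + \frac{372811}{649229} = \frac{318159435660}{555183634747} \approx 0.57307$)
$p + \left(\frac{N{\left(-612,-978 \right)}}{-41407} + \frac{948078}{-1711231}\right) = \frac{318159435660}{555183634747} + \left(- \frac{740}{-41407} + \frac{948078}{-1711231}\right) = \frac{318159435660}{555183634747} + \left(\left(-740\right) \left(- \frac{1}{41407}\right) + 948078 \left(- \frac{1}{1711231}\right)\right) = \frac{318159435660}{555183634747} + \left(\frac{740}{41407} - \frac{948078}{1711231}\right) = \frac{318159435660}{555183634747} - \frac{37990754806}{70856942017} = \frac{1451959344744923282138}{39338614616055485464699}$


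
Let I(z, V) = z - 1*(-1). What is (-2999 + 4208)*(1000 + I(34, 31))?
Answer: 1251315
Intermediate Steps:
I(z, V) = 1 + z (I(z, V) = z + 1 = 1 + z)
(-2999 + 4208)*(1000 + I(34, 31)) = (-2999 + 4208)*(1000 + (1 + 34)) = 1209*(1000 + 35) = 1209*1035 = 1251315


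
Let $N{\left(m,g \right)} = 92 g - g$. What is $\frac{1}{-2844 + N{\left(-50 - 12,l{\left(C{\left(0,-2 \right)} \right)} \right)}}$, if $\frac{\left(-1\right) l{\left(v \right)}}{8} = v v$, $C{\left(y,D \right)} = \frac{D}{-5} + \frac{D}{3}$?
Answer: $- \frac{225}{651548} \approx -0.00034533$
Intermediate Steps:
$C{\left(y,D \right)} = \frac{2 D}{15}$ ($C{\left(y,D \right)} = D \left(- \frac{1}{5}\right) + D \frac{1}{3} = - \frac{D}{5} + \frac{D}{3} = \frac{2 D}{15}$)
$l{\left(v \right)} = - 8 v^{2}$ ($l{\left(v \right)} = - 8 v v = - 8 v^{2}$)
$N{\left(m,g \right)} = 91 g$
$\frac{1}{-2844 + N{\left(-50 - 12,l{\left(C{\left(0,-2 \right)} \right)} \right)}} = \frac{1}{-2844 + 91 \left(- 8 \left(\frac{2}{15} \left(-2\right)\right)^{2}\right)} = \frac{1}{-2844 + 91 \left(- 8 \left(- \frac{4}{15}\right)^{2}\right)} = \frac{1}{-2844 + 91 \left(\left(-8\right) \frac{16}{225}\right)} = \frac{1}{-2844 + 91 \left(- \frac{128}{225}\right)} = \frac{1}{-2844 - \frac{11648}{225}} = \frac{1}{- \frac{651548}{225}} = - \frac{225}{651548}$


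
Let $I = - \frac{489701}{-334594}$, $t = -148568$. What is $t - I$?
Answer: $- \frac{49710451093}{334594} \approx -1.4857 \cdot 10^{5}$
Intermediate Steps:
$I = \frac{489701}{334594}$ ($I = \left(-489701\right) \left(- \frac{1}{334594}\right) = \frac{489701}{334594} \approx 1.4636$)
$t - I = -148568 - \frac{489701}{334594} = - \frac{49710451093}{334594}$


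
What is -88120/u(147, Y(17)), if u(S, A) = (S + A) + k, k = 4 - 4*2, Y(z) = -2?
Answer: -88120/141 ≈ -624.96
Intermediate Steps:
k = -4 (k = 4 - 8 = -4)
u(S, A) = -4 + A + S (u(S, A) = (S + A) - 4 = (A + S) - 4 = -4 + A + S)
-88120/u(147, Y(17)) = -88120/(-4 - 2 + 147) = -88120/141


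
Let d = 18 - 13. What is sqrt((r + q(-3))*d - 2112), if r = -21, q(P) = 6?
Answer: 27*I*sqrt(3) ≈ 46.765*I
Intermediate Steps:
d = 5
sqrt((r + q(-3))*d - 2112) = sqrt((-21 + 6)*5 - 2112) = sqrt(-15*5 - 2112) = sqrt(-75 - 2112) = sqrt(-2187) = 27*I*sqrt(3)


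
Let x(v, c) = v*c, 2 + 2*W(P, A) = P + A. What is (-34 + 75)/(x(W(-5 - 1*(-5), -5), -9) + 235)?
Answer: 2/13 ≈ 0.15385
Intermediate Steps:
W(P, A) = -1 + A/2 + P/2 (W(P, A) = -1 + (P + A)/2 = -1 + (A + P)/2 = -1 + (A/2 + P/2) = -1 + A/2 + P/2)
x(v, c) = c*v
(-34 + 75)/(x(W(-5 - 1*(-5), -5), -9) + 235) = (-34 + 75)/(-9*(-1 + (½)*(-5) + (-5 - 1*(-5))/2) + 235) = 41/(-9*(-1 - 5/2 + (-5 + 5)/2) + 235) = 41/(-9*(-1 - 5/2 + (½)*0) + 235) = 41/(-9*(-1 - 5/2 + 0) + 235) = 41/(-9*(-7/2) + 235) = 41/(63/2 + 235) = 41/(533/2) = 41*(2/533) = 2/13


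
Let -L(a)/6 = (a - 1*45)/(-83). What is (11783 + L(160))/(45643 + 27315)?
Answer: 978679/6055514 ≈ 0.16162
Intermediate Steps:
L(a) = -270/83 + 6*a/83 (L(a) = -6*(a - 1*45)/(-83) = -6*(a - 45)*(-1)/83 = -6*(-45 + a)*(-1)/83 = -6*(45/83 - a/83) = -270/83 + 6*a/83)
(11783 + L(160))/(45643 + 27315) = (11783 + (-270/83 + (6/83)*160))/(45643 + 27315) = (11783 + (-270/83 + 960/83))/72958 = (11783 + 690/83)*(1/72958) = (978679/83)*(1/72958) = 978679/6055514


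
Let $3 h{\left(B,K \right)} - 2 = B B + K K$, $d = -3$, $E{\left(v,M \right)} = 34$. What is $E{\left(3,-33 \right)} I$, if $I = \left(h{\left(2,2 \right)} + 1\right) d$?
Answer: $-442$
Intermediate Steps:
$h{\left(B,K \right)} = \frac{2}{3} + \frac{B^{2}}{3} + \frac{K^{2}}{3}$ ($h{\left(B,K \right)} = \frac{2}{3} + \frac{B B + K K}{3} = \frac{2}{3} + \frac{B^{2} + K^{2}}{3} = \frac{2}{3} + \left(\frac{B^{2}}{3} + \frac{K^{2}}{3}\right) = \frac{2}{3} + \frac{B^{2}}{3} + \frac{K^{2}}{3}$)
$I = -13$ ($I = \left(\left(\frac{2}{3} + \frac{2^{2}}{3} + \frac{2^{2}}{3}\right) + 1\right) \left(-3\right) = \left(\left(\frac{2}{3} + \frac{1}{3} \cdot 4 + \frac{1}{3} \cdot 4\right) + 1\right) \left(-3\right) = \left(\left(\frac{2}{3} + \frac{4}{3} + \frac{4}{3}\right) + 1\right) \left(-3\right) = \left(\frac{10}{3} + 1\right) \left(-3\right) = \frac{13}{3} \left(-3\right) = -13$)
$E{\left(3,-33 \right)} I = 34 \left(-13\right) = -442$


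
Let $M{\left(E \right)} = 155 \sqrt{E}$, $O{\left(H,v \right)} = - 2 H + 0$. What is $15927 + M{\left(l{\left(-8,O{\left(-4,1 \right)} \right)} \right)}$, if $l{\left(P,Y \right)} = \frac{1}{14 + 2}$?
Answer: $\frac{63863}{4} \approx 15966.0$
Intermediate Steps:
$O{\left(H,v \right)} = - 2 H$
$l{\left(P,Y \right)} = \frac{1}{16}$
$15927 + M{\left(l{\left(-8,O{\left(-4,1 \right)} \right)} \right)} = 15927 + \frac{155}{4} = \frac{63863}{4}$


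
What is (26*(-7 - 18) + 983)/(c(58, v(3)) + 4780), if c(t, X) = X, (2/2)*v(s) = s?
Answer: 333/4783 ≈ 0.069622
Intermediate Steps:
v(s) = s
(26*(-7 - 18) + 983)/(c(58, v(3)) + 4780) = (26*(-7 - 18) + 983)/(3 + 4780) = (26*(-25) + 983)/4783 = (-650 + 983)*(1/4783) = 333*(1/4783) = 333/4783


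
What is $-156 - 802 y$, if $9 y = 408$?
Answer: $- \frac{109540}{3} \approx -36513.0$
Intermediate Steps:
$y = \frac{136}{3}$ ($y = \frac{1}{9} \cdot 408 = \frac{136}{3} \approx 45.333$)
$-156 - 802 y = -156 - \frac{109072}{3} = - \frac{109540}{3}$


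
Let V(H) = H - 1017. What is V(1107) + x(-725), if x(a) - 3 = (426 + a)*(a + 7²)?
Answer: 202217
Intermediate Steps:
V(H) = -1017 + H
x(a) = 3 + (49 + a)*(426 + a) (x(a) = 3 + (426 + a)*(a + 7²) = 3 + (426 + a)*(a + 49) = 3 + (426 + a)*(49 + a) = 3 + (49 + a)*(426 + a))
V(1107) + x(-725) = (-1017 + 1107) + (20877 + (-725)² + 475*(-725)) = 90 + (20877 + 525625 - 344375) = 90 + 202127 = 202217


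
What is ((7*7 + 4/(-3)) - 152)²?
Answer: 97969/9 ≈ 10885.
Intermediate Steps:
((7*7 + 4/(-3)) - 152)² = ((49 + 4*(-⅓)) - 152)² = ((49 - 4/3) - 152)² = (143/3 - 152)² = (-313/3)² = 97969/9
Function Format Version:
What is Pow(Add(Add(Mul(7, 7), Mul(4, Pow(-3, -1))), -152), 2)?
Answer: Rational(97969, 9) ≈ 10885.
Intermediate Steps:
Pow(Add(Add(Mul(7, 7), Mul(4, Pow(-3, -1))), -152), 2) = Pow(Add(Add(49, Mul(4, Rational(-1, 3))), -152), 2) = Pow(Add(Add(49, Rational(-4, 3)), -152), 2) = Pow(Add(Rational(143, 3), -152), 2) = Pow(Rational(-313, 3), 2) = Rational(97969, 9)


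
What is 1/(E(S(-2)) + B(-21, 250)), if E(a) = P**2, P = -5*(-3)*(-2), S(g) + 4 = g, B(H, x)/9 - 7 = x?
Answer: 1/3213 ≈ 0.00031124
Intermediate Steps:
B(H, x) = 63 + 9*x
S(g) = -4 + g
P = -30 (P = 15*(-2) = -30)
E(a) = 900 (E(a) = (-30)**2 = 900)
1/(E(S(-2)) + B(-21, 250)) = 1/(900 + (63 + 9*250)) = 1/(900 + (63 + 2250)) = 1/(900 + 2313) = 1/3213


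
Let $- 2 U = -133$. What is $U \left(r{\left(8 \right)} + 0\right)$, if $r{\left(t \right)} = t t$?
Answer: $4256$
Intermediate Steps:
$U = \frac{133}{2}$ ($U = \left(- \frac{1}{2}\right) \left(-133\right) = \frac{133}{2} \approx 66.5$)
$r{\left(t \right)} = t^{2}$
$U \left(r{\left(8 \right)} + 0\right) = \frac{133 \left(8^{2} + 0\right)}{2} = \frac{133 \left(64 + 0\right)}{2} = \frac{133}{2} \cdot 64 = 4256$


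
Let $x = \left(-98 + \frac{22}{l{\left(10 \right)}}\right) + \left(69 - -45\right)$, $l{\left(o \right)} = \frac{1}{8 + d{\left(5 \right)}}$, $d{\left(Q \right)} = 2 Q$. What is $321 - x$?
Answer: $-91$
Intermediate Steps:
$l{\left(o \right)} = \frac{1}{18}$ ($l{\left(o \right)} = \frac{1}{8 + 2 \cdot 5} = \frac{1}{8 + 10} = \frac{1}{18}$)
$x = 412$ ($x = \left(-98 + 22 \frac{1}{\frac{1}{18}}\right) + \left(69 - -45\right) = \left(-98 + 22 \cdot 18\right) + \left(69 + 45\right) = \left(-98 + 396\right) + 114 = 298 + 114 = 412$)
$321 - x = 321 - 412 = -91$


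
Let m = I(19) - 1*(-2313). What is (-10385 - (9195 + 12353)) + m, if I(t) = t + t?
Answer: -29582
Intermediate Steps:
I(t) = 2*t
m = 2351 (m = 2*19 - 1*(-2313) = 38 + 2313 = 2351)
(-10385 - (9195 + 12353)) + m = (-10385 - (9195 + 12353)) + 2351 = (-10385 - 1*21548) + 2351 = (-10385 - 21548) + 2351 = -31933 + 2351 = -29582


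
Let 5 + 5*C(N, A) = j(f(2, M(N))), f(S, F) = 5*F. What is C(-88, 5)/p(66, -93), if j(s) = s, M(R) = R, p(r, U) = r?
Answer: -89/66 ≈ -1.3485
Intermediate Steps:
C(N, A) = -1 + N (C(N, A) = -1 + (5*N)/5 = -1 + N)
C(-88, 5)/p(66, -93) = (-1 - 88)/66 = -89*1/66 = -89/66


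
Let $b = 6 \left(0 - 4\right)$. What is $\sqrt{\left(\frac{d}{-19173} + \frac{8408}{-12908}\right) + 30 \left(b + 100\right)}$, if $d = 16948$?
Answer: $\frac{\sqrt{178001759009876802}}{8838753} \approx 47.733$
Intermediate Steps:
$b = -24$ ($b = 6 \left(-4\right) = -24$)
$\sqrt{\left(\frac{d}{-19173} + \frac{8408}{-12908}\right) + 30 \left(b + 100\right)} = \sqrt{\left(\frac{16948}{-19173} + \frac{8408}{-12908}\right) + 30 \left(-24 + 100\right)} = \sqrt{\left(16948 \left(- \frac{1}{19173}\right) + 8408 \left(- \frac{1}{12908}\right)\right) + 30 \cdot 76} = \sqrt{\left(- \frac{16948}{19173} - \frac{2102}{3227}\right) + 2280} = \sqrt{- \frac{13570406}{8838753} + 2280} = \sqrt{\frac{20138786434}{8838753}} = \frac{\sqrt{178001759009876802}}{8838753}$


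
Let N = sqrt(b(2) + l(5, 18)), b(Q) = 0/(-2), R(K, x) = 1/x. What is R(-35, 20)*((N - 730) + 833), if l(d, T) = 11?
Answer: 103/20 + sqrt(11)/20 ≈ 5.3158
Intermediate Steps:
b(Q) = 0 (b(Q) = 0*(-1/2) = 0)
N = sqrt(11) (N = sqrt(0 + 11) = sqrt(11) ≈ 3.3166)
R(-35, 20)*((N - 730) + 833) = ((sqrt(11) - 730) + 833)/20 = ((-730 + sqrt(11)) + 833)/20 = (103 + sqrt(11))/20 = 103/20 + sqrt(11)/20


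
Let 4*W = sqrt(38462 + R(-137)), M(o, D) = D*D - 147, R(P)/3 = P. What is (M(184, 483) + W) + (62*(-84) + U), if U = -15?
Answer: 227919 + sqrt(38051)/4 ≈ 2.2797e+5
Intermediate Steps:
R(P) = 3*P
M(o, D) = -147 + D**2 (M(o, D) = D**2 - 147 = -147 + D**2)
W = sqrt(38051)/4 (W = sqrt(38462 + 3*(-137))/4 = sqrt(38462 - 411)/4 = sqrt(38051)/4 ≈ 48.767)
(M(184, 483) + W) + (62*(-84) + U) = ((-147 + 483**2) + sqrt(38051)/4) + (62*(-84) - 15) = ((-147 + 233289) + sqrt(38051)/4) + (-5208 - 15) = (233142 + sqrt(38051)/4) - 5223 = 227919 + sqrt(38051)/4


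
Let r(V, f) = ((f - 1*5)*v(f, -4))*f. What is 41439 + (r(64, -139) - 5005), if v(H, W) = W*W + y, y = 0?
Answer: 356690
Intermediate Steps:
v(H, W) = W² (v(H, W) = W*W + 0 = W² + 0 = W²)
r(V, f) = f*(-80 + 16*f) (r(V, f) = ((f - 1*5)*(-4)²)*f = ((f - 5)*16)*f = ((-5 + f)*16)*f = (-80 + 16*f)*f = f*(-80 + 16*f))
41439 + (r(64, -139) - 5005) = 41439 + (16*(-139)*(-5 - 139) - 5005) = 41439 + (16*(-139)*(-144) - 5005) = 41439 + (320256 - 5005) = 41439 + 315251 = 356690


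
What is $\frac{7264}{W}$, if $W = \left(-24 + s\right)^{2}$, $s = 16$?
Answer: $\frac{227}{2} \approx 113.5$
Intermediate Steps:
$W = 64$ ($W = \left(-24 + 16\right)^{2} = \left(-8\right)^{2} = 64$)
$\frac{7264}{W} = \frac{7264}{64} = 7264 \cdot \frac{1}{64} = \frac{227}{2}$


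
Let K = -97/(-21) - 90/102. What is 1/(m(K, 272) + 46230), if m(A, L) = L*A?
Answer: 21/992174 ≈ 2.1166e-5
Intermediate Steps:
K = 1334/357 (K = -97*(-1/21) - 90*1/102 = 97/21 - 15/17 = 1334/357 ≈ 3.7367)
m(A, L) = A*L
1/(m(K, 272) + 46230) = 1/((1334/357)*272 + 46230) = 1/(21344/21 + 46230) = 1/(992174/21) = 21/992174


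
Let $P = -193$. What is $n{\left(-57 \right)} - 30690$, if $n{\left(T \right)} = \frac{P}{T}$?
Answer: $- \frac{1749137}{57} \approx -30687.0$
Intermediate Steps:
$n{\left(T \right)} = - \frac{193}{T}$
$n{\left(-57 \right)} - 30690 = - \frac{193}{-57} - 30690 = \left(-193\right) \left(- \frac{1}{57}\right) - 30690 = \frac{193}{57} - 30690 = - \frac{1749137}{57}$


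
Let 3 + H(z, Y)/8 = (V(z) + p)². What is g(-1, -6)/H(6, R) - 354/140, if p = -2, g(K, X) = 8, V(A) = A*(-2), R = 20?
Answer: -34091/13510 ≈ -2.5234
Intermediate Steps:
V(A) = -2*A
H(z, Y) = -24 + 8*(-2 - 2*z)² (H(z, Y) = -24 + 8*(-2*z - 2)² = -24 + 8*(-2 - 2*z)²)
g(-1, -6)/H(6, R) - 354/140 = 8/(-24 + 32*(1 + 6)²) - 354/140 = 8/(-24 + 32*7²) - 354*1/140 = 8/(-24 + 32*49) - 177/70 = 8/(-24 + 1568) - 177/70 = 8/1544 - 177/70 = 8*(1/1544) - 177/70 = 1/193 - 177/70 = -34091/13510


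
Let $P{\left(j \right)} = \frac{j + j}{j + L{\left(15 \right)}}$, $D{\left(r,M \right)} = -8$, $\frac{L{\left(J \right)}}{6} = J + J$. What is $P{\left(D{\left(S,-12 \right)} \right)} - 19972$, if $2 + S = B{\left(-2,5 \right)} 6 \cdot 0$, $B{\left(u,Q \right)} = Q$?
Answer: $- \frac{858800}{43} \approx -19972.0$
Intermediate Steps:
$L{\left(J \right)} = 12 J$ ($L{\left(J \right)} = 6 \left(J + J\right) = 6 \cdot 2 J = 12 J$)
$S = -2$ ($S = -2 + 5 \cdot 6 \cdot 0 = -2 + 30 \cdot 0 = -2 + 0 = -2$)
$P{\left(j \right)} = \frac{2 j}{180 + j}$ ($P{\left(j \right)} = \frac{j + j}{j + 12 \cdot 15} = \frac{2 j}{j + 180} = \frac{2 j}{180 + j}$)
$P{\left(D{\left(S,-12 \right)} \right)} - 19972 = 2 \left(-8\right) \frac{1}{180 - 8} - 19972 = 2 \left(-8\right) \frac{1}{172} - 19972 = - \frac{4}{43} - 19972 = - \frac{858800}{43}$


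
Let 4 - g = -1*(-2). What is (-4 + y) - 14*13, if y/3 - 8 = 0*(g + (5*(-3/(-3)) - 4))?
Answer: -162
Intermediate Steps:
g = 2 (g = 4 - (-1)*(-2) = 4 - 1*2 = 4 - 2 = 2)
y = 24 (y = 24 + 3*(0*(2 + (5*(-3/(-3)) - 4))) = 24 + 3*(0*(2 + (5*(-3*(-1/3)) - 4))) = 24 + 3*(0*(2 + (5*1 - 4))) = 24 + 3*(0*(2 + (5 - 4))) = 24 + 3*(0*(2 + 1)) = 24 + 3*(0*3) = 24 + 3*0 = 24 + 0 = 24)
(-4 + y) - 14*13 = (-4 + 24) - 14*13 = 20 - 182 = -162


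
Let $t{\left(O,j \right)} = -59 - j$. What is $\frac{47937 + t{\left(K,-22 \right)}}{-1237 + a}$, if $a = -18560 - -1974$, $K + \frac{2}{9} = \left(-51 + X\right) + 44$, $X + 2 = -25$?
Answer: $- \frac{47900}{17823} \approx -2.6875$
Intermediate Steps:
$X = -27$ ($X = -2 - 25 = -27$)
$K = - \frac{308}{9}$ ($K = - \frac{2}{9} + \left(\left(-51 - 27\right) + 44\right) = - \frac{2}{9} + \left(-78 + 44\right) = - \frac{2}{9} - 34 = - \frac{308}{9} \approx -34.222$)
$a = -16586$ ($a = -18560 + 1974 = -16586$)
$\frac{47937 + t{\left(K,-22 \right)}}{-1237 + a} = \frac{47937 - 37}{-1237 - 16586} = \frac{47937 + \left(-59 + 22\right)}{-17823} = \left(47937 - 37\right) \left(- \frac{1}{17823}\right) = 47900 \left(- \frac{1}{17823}\right) = - \frac{47900}{17823}$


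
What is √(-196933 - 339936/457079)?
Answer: I*√41143636467863797/457079 ≈ 443.77*I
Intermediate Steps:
√(-196933 - 339936/457079) = √(-90014278643/457079) = I*√41143636467863797/457079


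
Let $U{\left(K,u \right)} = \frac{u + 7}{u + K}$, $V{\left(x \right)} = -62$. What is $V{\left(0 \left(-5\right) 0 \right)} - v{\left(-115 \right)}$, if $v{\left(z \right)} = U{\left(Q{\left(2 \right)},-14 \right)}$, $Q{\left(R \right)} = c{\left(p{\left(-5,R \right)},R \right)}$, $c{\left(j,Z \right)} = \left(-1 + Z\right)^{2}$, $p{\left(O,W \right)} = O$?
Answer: $- \frac{813}{13} \approx -62.538$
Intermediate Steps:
$Q{\left(R \right)} = \left(-1 + R\right)^{2}$
$U{\left(K,u \right)} = \frac{7 + u}{K + u}$
$v{\left(z \right)} = \frac{7}{13}$ ($v{\left(z \right)} = \frac{7 - 14}{\left(-1 + 2\right)^{2} - 14} = \frac{1}{1^{2} - 14} \left(-7\right) = \frac{1}{1 - 14} \left(-7\right) = \frac{1}{-13} \left(-7\right) = \left(- \frac{1}{13}\right) \left(-7\right) = \frac{7}{13}$)
$V{\left(0 \left(-5\right) 0 \right)} - v{\left(-115 \right)} = -62 - \frac{7}{13} = - \frac{813}{13}$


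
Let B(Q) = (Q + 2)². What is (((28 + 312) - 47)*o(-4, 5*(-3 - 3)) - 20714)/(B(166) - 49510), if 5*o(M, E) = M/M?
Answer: 103277/106430 ≈ 0.97038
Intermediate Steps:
B(Q) = (2 + Q)²
o(M, E) = ⅕ (o(M, E) = (M/M)/5 = (⅕)*1 = ⅕)
(((28 + 312) - 47)*o(-4, 5*(-3 - 3)) - 20714)/(B(166) - 49510) = (((28 + 312) - 47)*(⅕) - 20714)/((2 + 166)² - 49510) = ((340 - 47)*(⅕) - 20714)/(168² - 49510) = (293*(⅕) - 20714)/(28224 - 49510) = (293/5 - 20714)/(-21286) = -103277/5*(-1/21286) = 103277/106430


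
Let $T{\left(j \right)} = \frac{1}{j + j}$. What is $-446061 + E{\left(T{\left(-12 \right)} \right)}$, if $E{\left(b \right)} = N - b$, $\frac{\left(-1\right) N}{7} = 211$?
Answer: $- \frac{10740911}{24} \approx -4.4754 \cdot 10^{5}$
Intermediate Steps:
$N = -1477$ ($N = \left(-7\right) 211 = -1477$)
$T{\left(j \right)} = \frac{1}{2 j}$
$E{\left(b \right)} = -1477 - b$
$-446061 + E{\left(T{\left(-12 \right)} \right)} = -446061 - \left(1477 + \frac{1}{2 \left(-12\right)}\right) = -446061 - \left(1477 + \frac{1}{2} \left(- \frac{1}{12}\right)\right) = -446061 - \frac{35447}{24} = - \frac{10740911}{24}$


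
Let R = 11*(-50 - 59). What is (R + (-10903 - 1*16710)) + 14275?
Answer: -14537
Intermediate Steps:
R = -1199 (R = 11*(-109) = -1199)
(R + (-10903 - 1*16710)) + 14275 = (-1199 + (-10903 - 1*16710)) + 14275 = (-1199 + (-10903 - 16710)) + 14275 = (-1199 - 27613) + 14275 = -28812 + 14275 = -14537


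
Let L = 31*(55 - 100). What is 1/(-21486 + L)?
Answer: -1/22881 ≈ -4.3704e-5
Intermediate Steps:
L = -1395 (L = 31*(-45) = -1395)
1/(-21486 + L) = 1/(-21486 - 1395) = 1/(-22881) = -1/22881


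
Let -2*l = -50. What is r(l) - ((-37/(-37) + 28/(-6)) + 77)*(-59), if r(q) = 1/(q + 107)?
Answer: 571121/132 ≈ 4326.7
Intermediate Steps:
l = 25 (l = -½*(-50) = 25)
r(q) = 1/(107 + q)
r(l) - ((-37/(-37) + 28/(-6)) + 77)*(-59) = 1/(107 + 25) - ((-37/(-37) + 28/(-6)) + 77)*(-59) = 1/132 - ((-37*(-1/37) + 28*(-⅙)) + 77)*(-59) = 1/132 - ((1 - 14/3) + 77)*(-59) = 1/132 - (-11/3 + 77)*(-59) = 1/132 - 220*(-59)/3 = 1/132 - 1*(-12980/3) = 1/132 + 12980/3 = 571121/132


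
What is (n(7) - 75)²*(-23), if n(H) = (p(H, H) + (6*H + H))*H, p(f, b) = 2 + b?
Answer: -2519903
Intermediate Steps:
n(H) = H*(2 + 8*H) (n(H) = ((2 + H) + (6*H + H))*H = ((2 + H) + 7*H)*H = (2 + 8*H)*H = H*(2 + 8*H))
(n(7) - 75)²*(-23) = (2*7*(1 + 4*7) - 75)²*(-23) = (2*7*(1 + 28) - 75)²*(-23) = (2*7*29 - 75)²*(-23) = (406 - 75)²*(-23) = 331²*(-23) = 109561*(-23) = -2519903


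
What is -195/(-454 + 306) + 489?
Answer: 72567/148 ≈ 490.32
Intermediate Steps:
-195/(-454 + 306) + 489 = -195/(-148) + 489 = -195*(-1/148) + 489 = 195/148 + 489 = 72567/148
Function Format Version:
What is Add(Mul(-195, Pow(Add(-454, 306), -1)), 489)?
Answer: Rational(72567, 148) ≈ 490.32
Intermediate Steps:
Add(Mul(-195, Pow(Add(-454, 306), -1)), 489) = Add(Mul(-195, Pow(-148, -1)), 489) = Add(Mul(-195, Rational(-1, 148)), 489) = Add(Rational(195, 148), 489) = Rational(72567, 148)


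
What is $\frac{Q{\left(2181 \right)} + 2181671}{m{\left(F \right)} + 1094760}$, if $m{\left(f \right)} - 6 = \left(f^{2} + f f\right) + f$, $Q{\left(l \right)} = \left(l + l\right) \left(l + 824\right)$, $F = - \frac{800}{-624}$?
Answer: $\frac{23255300601}{1665146036} \approx 13.966$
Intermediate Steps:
$F = \frac{50}{39}$ ($F = \left(-800\right) \left(- \frac{1}{624}\right) = \frac{50}{39} \approx 1.2821$)
$Q{\left(l \right)} = 2 l \left(824 + l\right)$
$m{\left(f \right)} = 6 + f + 2 f^{2}$ ($m{\left(f \right)} = 6 + \left(\left(f^{2} + f f\right) + f\right) = 6 + \left(\left(f^{2} + f^{2}\right) + f\right) = 6 + \left(2 f^{2} + f\right) = 6 + \left(f + 2 f^{2}\right) = 6 + f + 2 f^{2}$)
$\frac{Q{\left(2181 \right)} + 2181671}{m{\left(F \right)} + 1094760} = \frac{2 \cdot 2181 \left(824 + 2181\right) + 2181671}{\left(6 + \frac{50}{39} + 2 \left(\frac{50}{39}\right)^{2}\right) + 1094760} = \frac{2 \cdot 2181 \cdot 3005 + 2181671}{\left(6 + \frac{50}{39} + 2 \cdot \frac{2500}{1521}\right) + 1094760} = \frac{13107810 + 2181671}{\left(6 + \frac{50}{39} + \frac{5000}{1521}\right) + 1094760} = \frac{15289481}{\frac{16076}{1521} + 1094760} = \frac{15289481}{\frac{1665146036}{1521}} = 15289481 \cdot \frac{1521}{1665146036} = \frac{23255300601}{1665146036}$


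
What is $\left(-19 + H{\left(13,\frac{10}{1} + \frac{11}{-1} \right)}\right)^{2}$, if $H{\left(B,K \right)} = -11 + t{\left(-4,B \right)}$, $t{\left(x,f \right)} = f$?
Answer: $289$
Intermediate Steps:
$H{\left(B,K \right)} = -11 + B$
$\left(-19 + H{\left(13,\frac{10}{1} + \frac{11}{-1} \right)}\right)^{2} = \left(-19 + \left(-11 + 13\right)\right)^{2} = \left(-19 + 2\right)^{2} = \left(-17\right)^{2} = 289$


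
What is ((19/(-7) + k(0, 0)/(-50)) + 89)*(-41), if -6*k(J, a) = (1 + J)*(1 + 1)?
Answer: -3714887/1050 ≈ -3538.0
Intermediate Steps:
k(J, a) = -⅓ - J/3 (k(J, a) = -(1 + J)*(1 + 1)/6 = -(1 + J)*2/6 = -(2 + 2*J)/6 = -⅓ - J/3)
((19/(-7) + k(0, 0)/(-50)) + 89)*(-41) = ((19/(-7) + (-⅓ - ⅓*0)/(-50)) + 89)*(-41) = ((19*(-⅐) + (-⅓ + 0)*(-1/50)) + 89)*(-41) = ((-19/7 - ⅓*(-1/50)) + 89)*(-41) = ((-19/7 + 1/150) + 89)*(-41) = (-2843/1050 + 89)*(-41) = (90607/1050)*(-41) = -3714887/1050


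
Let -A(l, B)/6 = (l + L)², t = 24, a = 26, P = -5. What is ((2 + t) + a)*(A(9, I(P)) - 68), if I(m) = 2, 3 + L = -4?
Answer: -4784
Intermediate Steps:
L = -7 (L = -3 - 4 = -7)
A(l, B) = -6*(-7 + l)² (A(l, B) = -6*(l - 7)² = -6*(-7 + l)²)
((2 + t) + a)*(A(9, I(P)) - 68) = ((2 + 24) + 26)*(-6*(-7 + 9)² - 68) = (26 + 26)*(-6*2² - 68) = 52*(-6*4 - 68) = 52*(-24 - 68) = 52*(-92) = -4784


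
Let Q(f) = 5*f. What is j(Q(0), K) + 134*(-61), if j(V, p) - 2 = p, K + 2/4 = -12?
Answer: -16369/2 ≈ -8184.5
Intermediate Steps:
K = -25/2 (K = -½ - 12 = -25/2 ≈ -12.500)
j(V, p) = 2 + p
j(Q(0), K) + 134*(-61) = (2 - 25/2) + 134*(-61) = -21/2 - 8174 = -16369/2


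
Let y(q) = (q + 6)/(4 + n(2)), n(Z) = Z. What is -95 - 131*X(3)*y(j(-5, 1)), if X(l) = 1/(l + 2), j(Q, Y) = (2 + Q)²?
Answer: -321/2 ≈ -160.50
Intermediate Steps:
X(l) = 1/(2 + l)
y(q) = 1 + q/6 (y(q) = (q + 6)/(4 + 2) = (6 + q)/6 = (6 + q)*(⅙) = 1 + q/6)
-95 - 131*X(3)*y(j(-5, 1)) = -95 - 131*(1 + (2 - 5)²/6)/(2 + 3) = -95 - 131*(1 + (⅙)*(-3)²)/5 = -95 - 131*(1 + (⅙)*9)/5 = -95 - 131*(1 + 3/2)/5 = -95 - 131*5/(5*2) = -95 - 131*½ = -95 - 131/2 = -321/2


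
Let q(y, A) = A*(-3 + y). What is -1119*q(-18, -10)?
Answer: -234990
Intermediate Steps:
-1119*q(-18, -10) = -(-11190)*(-3 - 18) = -(-11190)*(-21) = -1119*210 = -234990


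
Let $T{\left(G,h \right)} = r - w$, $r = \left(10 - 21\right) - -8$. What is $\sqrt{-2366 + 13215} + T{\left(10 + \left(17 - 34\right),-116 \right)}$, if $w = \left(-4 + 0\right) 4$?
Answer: $13 + \sqrt{10849} \approx 117.16$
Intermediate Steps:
$r = -3$ ($r = -11 + 8 = -3$)
$w = -16$ ($w = \left(-4\right) 4 = -16$)
$T{\left(G,h \right)} = 13$ ($T{\left(G,h \right)} = -3 - -16 = -3 + 16 = 13$)
$\sqrt{-2366 + 13215} + T{\left(10 + \left(17 - 34\right),-116 \right)} = \sqrt{-2366 + 13215} + 13 = \sqrt{10849} + 13 = 13 + \sqrt{10849}$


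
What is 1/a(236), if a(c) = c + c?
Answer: 1/472 ≈ 0.0021186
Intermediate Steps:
a(c) = 2*c
1/a(236) = 1/(2*236) = 1/472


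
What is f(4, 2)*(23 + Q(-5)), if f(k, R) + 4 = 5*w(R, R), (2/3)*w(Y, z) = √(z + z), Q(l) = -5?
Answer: 198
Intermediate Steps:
w(Y, z) = 3*√2*√z/2 (w(Y, z) = 3*√(z + z)/2 = 3*√(2*z)/2 = 3*(√2*√z)/2 = 3*√2*√z/2)
f(k, R) = -4 + 15*√2*√R/2 (f(k, R) = -4 + 5*(3*√2*√R/2) = -4 + 15*√2*√R/2)
f(4, 2)*(23 + Q(-5)) = (-4 + 15*√2*√2/2)*(23 - 5) = (-4 + 15)*18 = 11*18 = 198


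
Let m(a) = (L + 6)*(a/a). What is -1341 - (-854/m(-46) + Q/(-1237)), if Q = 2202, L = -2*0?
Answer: -4441646/3711 ≈ -1196.9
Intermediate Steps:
L = 0
m(a) = 6 (m(a) = (0 + 6)*(a/a) = 6*1 = 6)
-1341 - (-854/m(-46) + Q/(-1237)) = -1341 - (-854/6 + 2202/(-1237)) = -1341 - (-854*1/6 + 2202*(-1/1237)) = -1341 - (-427/3 - 2202/1237) = -1341 - 1*(-534805/3711) = -1341 + 534805/3711 = -4441646/3711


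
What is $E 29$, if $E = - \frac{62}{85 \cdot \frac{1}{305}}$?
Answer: $- \frac{109678}{17} \approx -6451.6$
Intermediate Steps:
$E = - \frac{3782}{17}$ ($E = - \frac{62}{85 \cdot \frac{1}{305}} = - \frac{62}{\frac{17}{61}} = \left(-62\right) \frac{61}{17} = - \frac{3782}{17} \approx -222.47$)
$E 29 = \left(- \frac{3782}{17}\right) 29 = - \frac{109678}{17}$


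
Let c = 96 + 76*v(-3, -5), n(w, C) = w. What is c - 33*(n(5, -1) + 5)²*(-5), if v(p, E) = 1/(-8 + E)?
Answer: 215672/13 ≈ 16590.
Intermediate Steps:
c = 1172/13 (c = 96 + 76/(-8 - 5) = 96 + 76/(-13) = 96 + 76*(-1/13) = 96 - 76/13 = 1172/13 ≈ 90.154)
c - 33*(n(5, -1) + 5)²*(-5) = 1172/13 - 33*(5 + 5)²*(-5) = 1172/13 - 33*10²*(-5) = 1172/13 - 3300*(-5) = 1172/13 - 33*(-500) = 1172/13 + 16500 = 215672/13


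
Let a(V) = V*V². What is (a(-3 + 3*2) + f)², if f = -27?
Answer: 0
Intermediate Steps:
a(V) = V³
(a(-3 + 3*2) + f)² = ((-3 + 3*2)³ - 27)² = ((-3 + 6)³ - 27)² = (3³ - 27)² = (27 - 27)² = 0² = 0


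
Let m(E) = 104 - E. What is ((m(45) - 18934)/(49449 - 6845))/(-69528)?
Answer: 18875/2962170912 ≈ 6.3720e-6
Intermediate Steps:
((m(45) - 18934)/(49449 - 6845))/(-69528) = (((104 - 1*45) - 18934)/(49449 - 6845))/(-69528) = (((104 - 45) - 18934)/42604)*(-1/69528) = ((59 - 18934)*(1/42604))*(-1/69528) = -18875*1/42604*(-1/69528) = -18875/42604*(-1/69528) = 18875/2962170912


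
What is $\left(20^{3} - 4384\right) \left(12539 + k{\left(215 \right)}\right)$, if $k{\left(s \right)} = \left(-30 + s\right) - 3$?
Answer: $45999136$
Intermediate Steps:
$k{\left(s \right)} = -33 + s$
$\left(20^{3} - 4384\right) \left(12539 + k{\left(215 \right)}\right) = \left(20^{3} - 4384\right) \left(12539 + \left(-33 + 215\right)\right) = \left(8000 - 4384\right) \left(12539 + 182\right) = 3616 \cdot 12721 = 45999136$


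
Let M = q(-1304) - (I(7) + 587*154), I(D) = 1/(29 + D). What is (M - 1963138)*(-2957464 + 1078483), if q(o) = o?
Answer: 46332064442807/12 ≈ 3.8610e+12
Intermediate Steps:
M = -3301273/36 (M = -1304 - (1/(29 + 7) + 587*154) = -1304 - (1/36 + 90398) = -1304 - 1*3254329/36 = -1304 - 3254329/36 = -3301273/36 ≈ -91702.)
(M - 1963138)*(-2957464 + 1078483) = (-3301273/36 - 1963138)*(-2957464 + 1078483) = -73974241/36*(-1878981) = 46332064442807/12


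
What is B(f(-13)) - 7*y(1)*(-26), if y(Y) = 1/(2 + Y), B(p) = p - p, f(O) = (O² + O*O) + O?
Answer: 182/3 ≈ 60.667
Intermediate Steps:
f(O) = O + 2*O² (f(O) = (O² + O²) + O = 2*O² + O = O + 2*O²)
B(p) = 0
B(f(-13)) - 7*y(1)*(-26) = 0 - 7/(2 + 1)*(-26) = 0 - 7/3*(-26) = 0 - 7*(⅓)*(-26) = 0 - 7*(-26)/3 = 0 - 1*(-182/3) = 0 + 182/3 = 182/3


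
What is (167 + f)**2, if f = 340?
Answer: 257049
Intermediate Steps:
(167 + f)**2 = (167 + 340)**2 = 507**2 = 257049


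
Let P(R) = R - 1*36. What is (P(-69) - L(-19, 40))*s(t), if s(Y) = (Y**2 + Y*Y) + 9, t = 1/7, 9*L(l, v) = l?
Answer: -410218/441 ≈ -930.20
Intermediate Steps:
L(l, v) = l/9
t = 1/7 (t = 1*(1/7) = 1/7 ≈ 0.14286)
P(R) = -36 + R (P(R) = R - 36 = -36 + R)
s(Y) = 9 + 2*Y**2 (s(Y) = (Y**2 + Y**2) + 9 = 2*Y**2 + 9 = 9 + 2*Y**2)
(P(-69) - L(-19, 40))*s(t) = ((-36 - 69) - (-19)/9)*(9 + 2*(1/7)**2) = (-105 - 1*(-19/9))*(9 + 2*(1/49)) = (-105 + 19/9)*(9 + 2/49) = -926/9*443/49 = -410218/441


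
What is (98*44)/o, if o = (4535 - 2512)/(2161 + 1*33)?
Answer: 1351504/289 ≈ 4676.5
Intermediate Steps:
o = 2023/2194 (o = 2023/(2161 + 33) = 2023/2194 ≈ 0.92206)
(98*44)/o = (98*44)/(2023/2194) = 4312*(2194/2023) = 1351504/289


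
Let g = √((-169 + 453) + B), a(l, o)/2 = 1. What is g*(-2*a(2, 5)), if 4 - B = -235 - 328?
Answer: -4*√851 ≈ -116.69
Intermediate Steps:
a(l, o) = 2 (a(l, o) = 2*1 = 2)
B = 567 (B = 4 - (-235 - 328) = 4 - 1*(-563) = 4 + 563 = 567)
g = √851 (g = √((-169 + 453) + 567) = √(284 + 567) = √851 ≈ 29.172)
g*(-2*a(2, 5)) = √851*(-2*2) = √851*(-4) = -4*√851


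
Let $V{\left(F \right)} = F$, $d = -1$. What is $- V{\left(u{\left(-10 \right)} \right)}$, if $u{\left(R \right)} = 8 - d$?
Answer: $-9$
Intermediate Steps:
$u{\left(R \right)} = 9$ ($u{\left(R \right)} = 8 - -1 = 8 + 1 = 9$)
$- V{\left(u{\left(-10 \right)} \right)} = \left(-1\right) 9 = -9$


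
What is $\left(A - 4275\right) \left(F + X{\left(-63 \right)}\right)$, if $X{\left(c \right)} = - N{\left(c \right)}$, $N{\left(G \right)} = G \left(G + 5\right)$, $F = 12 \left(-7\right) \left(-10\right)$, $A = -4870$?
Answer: $25734030$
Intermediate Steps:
$F = 840$ ($F = \left(-84\right) \left(-10\right) = 840$)
$N{\left(G \right)} = G \left(5 + G\right)$
$X{\left(c \right)} = - c \left(5 + c\right)$
$\left(A - 4275\right) \left(F + X{\left(-63 \right)}\right) = \left(-4870 - 4275\right) \left(840 - - 63 \left(5 - 63\right)\right) = - 9145 \left(840 - \left(-63\right) \left(-58\right)\right) = - 9145 \left(840 - 3654\right) = \left(-9145\right) \left(-2814\right) = 25734030$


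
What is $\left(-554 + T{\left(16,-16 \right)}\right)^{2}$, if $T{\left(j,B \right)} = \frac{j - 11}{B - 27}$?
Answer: $\frac{567725929}{1849} \approx 3.0705 \cdot 10^{5}$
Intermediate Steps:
$T{\left(j,B \right)} = \frac{-11 + j}{-27 + B}$
$\left(-554 + T{\left(16,-16 \right)}\right)^{2} = \left(-554 + \frac{-11 + 16}{-27 - 16}\right)^{2} = \left(-554 + \frac{1}{-43} \cdot 5\right)^{2} = \left(-554 - \frac{5}{43}\right)^{2} = \left(- \frac{23827}{43}\right)^{2} = \frac{567725929}{1849}$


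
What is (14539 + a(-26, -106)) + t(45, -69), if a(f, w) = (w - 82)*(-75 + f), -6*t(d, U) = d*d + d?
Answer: 33182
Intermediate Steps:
t(d, U) = -d/6 - d²/6 (t(d, U) = -(d*d + d)/6 = -(d² + d)/6 = -(d + d²)/6 = -d/6 - d²/6)
a(f, w) = (-82 + w)*(-75 + f)
(14539 + a(-26, -106)) + t(45, -69) = (14539 + (6150 - 82*(-26) - 75*(-106) - 26*(-106))) - ⅙*45*(1 + 45) = (14539 + (6150 + 2132 + 7950 + 2756)) - ⅙*45*46 = (14539 + 18988) - 345 = 33527 - 345 = 33182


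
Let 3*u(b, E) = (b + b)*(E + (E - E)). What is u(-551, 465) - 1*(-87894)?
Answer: -82916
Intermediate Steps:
u(b, E) = 2*E*b/3 (u(b, E) = ((b + b)*(E + (E - E)))/3 = ((2*b)*(E + 0))/3 = ((2*b)*E)/3 = (2*E*b)/3 = 2*E*b/3)
u(-551, 465) - 1*(-87894) = (⅔)*465*(-551) - 1*(-87894) = -170810 + 87894 = -82916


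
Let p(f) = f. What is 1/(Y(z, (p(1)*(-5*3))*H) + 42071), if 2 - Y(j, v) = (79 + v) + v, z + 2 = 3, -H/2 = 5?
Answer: 1/41694 ≈ 2.3984e-5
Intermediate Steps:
H = -10 (H = -2*5 = -10)
z = 1 (z = -2 + 3 = 1)
Y(j, v) = -77 - 2*v (Y(j, v) = 2 - ((79 + v) + v) = 2 - (79 + 2*v) = 2 + (-79 - 2*v) = -77 - 2*v)
1/(Y(z, (p(1)*(-5*3))*H) + 42071) = 1/((-77 - 2*1*(-5*3)*(-10)) + 42071) = 1/((-77 - 2*1*(-15)*(-10)) + 42071) = 1/((-77 - (-30)*(-10)) + 42071) = 1/((-77 - 2*150) + 42071) = 1/((-77 - 300) + 42071) = 1/(-377 + 42071) = 1/41694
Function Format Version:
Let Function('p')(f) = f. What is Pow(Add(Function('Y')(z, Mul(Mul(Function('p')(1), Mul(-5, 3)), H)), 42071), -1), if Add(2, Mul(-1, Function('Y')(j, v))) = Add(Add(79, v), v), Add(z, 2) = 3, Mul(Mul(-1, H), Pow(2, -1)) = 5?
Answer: Rational(1, 41694) ≈ 2.3984e-5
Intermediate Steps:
H = -10 (H = Mul(-2, 5) = -10)
z = 1 (z = Add(-2, 3) = 1)
Function('Y')(j, v) = Add(-77, Mul(-2, v)) (Function('Y')(j, v) = Add(2, Mul(-1, Add(Add(79, v), v))) = Add(2, Mul(-1, Add(79, Mul(2, v)))) = Add(2, Add(-79, Mul(-2, v))) = Add(-77, Mul(-2, v)))
Pow(Add(Function('Y')(z, Mul(Mul(Function('p')(1), Mul(-5, 3)), H)), 42071), -1) = Pow(Add(Add(-77, Mul(-2, Mul(Mul(1, Mul(-5, 3)), -10))), 42071), -1) = Pow(Add(Add(-77, Mul(-2, Mul(Mul(1, -15), -10))), 42071), -1) = Pow(Add(Add(-77, Mul(-2, Mul(-15, -10))), 42071), -1) = Pow(Add(Add(-77, Mul(-2, 150)), 42071), -1) = Pow(Add(Add(-77, -300), 42071), -1) = Pow(Add(-377, 42071), -1) = Pow(41694, -1) = Rational(1, 41694)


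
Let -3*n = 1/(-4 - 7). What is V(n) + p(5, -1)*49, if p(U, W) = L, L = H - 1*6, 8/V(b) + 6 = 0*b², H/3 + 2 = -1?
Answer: -2209/3 ≈ -736.33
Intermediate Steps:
H = -9 (H = -6 + 3*(-1) = -6 - 3 = -9)
n = 1/33 (n = -1/(3*(-4 - 7)) = -⅓/(-11) = -⅓*(-1/11) = 1/33 ≈ 0.030303)
V(b) = -4/3 (V(b) = 8/(-6 + 0*b²) = 8/(-6 + 0) = 8/(-6) = 8*(-⅙) = -4/3)
L = -15 (L = -9 - 1*6 = -9 - 6 = -15)
p(U, W) = -15
V(n) + p(5, -1)*49 = -4/3 - 15*49 = -4/3 - 735 = -2209/3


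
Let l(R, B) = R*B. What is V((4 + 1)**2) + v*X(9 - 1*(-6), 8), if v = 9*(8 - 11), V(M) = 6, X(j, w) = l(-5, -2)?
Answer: -264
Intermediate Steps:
l(R, B) = B*R
X(j, w) = 10 (X(j, w) = -2*(-5) = 10)
v = -27 (v = 9*(-3) = -27)
V((4 + 1)**2) + v*X(9 - 1*(-6), 8) = 6 - 27*10 = 6 - 270 = -264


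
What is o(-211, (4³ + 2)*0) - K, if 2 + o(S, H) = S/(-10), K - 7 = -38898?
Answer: 389101/10 ≈ 38910.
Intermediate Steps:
K = -38891 (K = 7 - 38898 = -38891)
o(S, H) = -2 - S/10 (o(S, H) = -2 + S/(-10) = -2 + S*(-⅒) = -2 - S/10)
o(-211, (4³ + 2)*0) - K = (-2 - ⅒*(-211)) - 1*(-38891) = (-2 + 211/10) + 38891 = 191/10 + 38891 = 389101/10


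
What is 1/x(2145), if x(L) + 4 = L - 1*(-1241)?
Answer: 1/3382 ≈ 0.00029568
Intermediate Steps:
x(L) = 1237 + L (x(L) = -4 + (L - 1*(-1241)) = -4 + (L + 1241) = -4 + (1241 + L) = 1237 + L)
1/x(2145) = 1/(1237 + 2145) = 1/3382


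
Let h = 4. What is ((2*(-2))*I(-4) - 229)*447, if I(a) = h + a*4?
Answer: -80907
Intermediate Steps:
I(a) = 4 + 4*a (I(a) = 4 + a*4 = 4 + 4*a)
((2*(-2))*I(-4) - 229)*447 = ((2*(-2))*(4 + 4*(-4)) - 229)*447 = (-4*(4 - 16) - 229)*447 = (-4*(-12) - 229)*447 = (48 - 229)*447 = -181*447 = -80907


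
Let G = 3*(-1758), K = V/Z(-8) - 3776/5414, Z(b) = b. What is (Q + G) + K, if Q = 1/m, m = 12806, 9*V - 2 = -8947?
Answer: -6427622747899/1247970312 ≈ -5150.5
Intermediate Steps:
V = -8945/9 (V = 2/9 + (⅑)*(-8947) = 2/9 - 8947/9 = -8945/9 ≈ -993.89)
Q = 1/12806 ≈ 7.8088e-5
K = 24078179/194904 (K = -8945/9/(-8) - 3776/5414 = -8945/9*(-⅛) - 3776*1/5414 = 8945/72 - 1888/2707 = 24078179/194904 ≈ 123.54)
G = -5274
(Q + G) + K = (1/12806 - 5274) + 24078179/194904 = -67538843/12806 + 24078179/194904 = -6427622747899/1247970312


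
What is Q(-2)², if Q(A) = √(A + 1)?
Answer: -1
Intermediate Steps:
Q(A) = √(1 + A)
Q(-2)² = (√(1 - 2))² = (√(-1))² = I² = -1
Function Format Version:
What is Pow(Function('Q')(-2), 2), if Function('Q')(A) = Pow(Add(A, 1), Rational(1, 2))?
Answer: -1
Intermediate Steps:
Function('Q')(A) = Pow(Add(1, A), Rational(1, 2))
Pow(Function('Q')(-2), 2) = Pow(Pow(Add(1, -2), Rational(1, 2)), 2) = Pow(Pow(-1, Rational(1, 2)), 2) = Pow(I, 2) = -1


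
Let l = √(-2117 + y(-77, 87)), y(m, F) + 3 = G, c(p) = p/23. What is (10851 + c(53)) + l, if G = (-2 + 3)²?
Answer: 249626/23 + I*√2119 ≈ 10853.0 + 46.033*I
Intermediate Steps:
G = 1 (G = 1² = 1)
c(p) = p/23 (c(p) = p*(1/23) = p/23)
y(m, F) = -2 (y(m, F) = -3 + 1 = -2)
l = I*√2119 (l = √(-2117 - 2) = √(-2119) = I*√2119 ≈ 46.033*I)
(10851 + c(53)) + l = (10851 + (1/23)*53) + I*√2119 = (10851 + 53/23) + I*√2119 = 249626/23 + I*√2119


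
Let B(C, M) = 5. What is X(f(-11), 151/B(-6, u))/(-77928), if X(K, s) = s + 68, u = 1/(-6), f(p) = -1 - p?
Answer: -491/389640 ≈ -0.0012601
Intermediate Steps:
u = -⅙ ≈ -0.16667
X(K, s) = 68 + s
X(f(-11), 151/B(-6, u))/(-77928) = (68 + 151/5)/(-77928) = (68 + 151*(⅕))*(-1/77928) = (68 + 151/5)*(-1/77928) = (491/5)*(-1/77928) = -491/389640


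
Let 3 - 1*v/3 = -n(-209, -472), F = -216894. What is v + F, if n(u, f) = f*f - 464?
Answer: 450075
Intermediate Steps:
n(u, f) = -464 + f² (n(u, f) = f² - 464 = -464 + f²)
v = 666969 (v = 9 - (-3)*(-464 + (-472)²) = 9 - (-3)*(-464 + 222784) = 9 - (-3)*222320 = 9 - 3*(-222320) = 9 + 666960 = 666969)
v + F = 666969 - 216894 = 450075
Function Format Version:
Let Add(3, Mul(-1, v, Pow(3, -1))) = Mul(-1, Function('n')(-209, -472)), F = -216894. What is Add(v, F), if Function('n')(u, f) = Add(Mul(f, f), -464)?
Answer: 450075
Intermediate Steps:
Function('n')(u, f) = Add(-464, Pow(f, 2)) (Function('n')(u, f) = Add(Pow(f, 2), -464) = Add(-464, Pow(f, 2)))
v = 666969 (v = Add(9, Mul(-3, Mul(-1, Add(-464, Pow(-472, 2))))) = Add(9, Mul(-3, Mul(-1, Add(-464, 222784)))) = Add(9, Mul(-3, Mul(-1, 222320))) = Add(9, Mul(-3, -222320)) = Add(9, 666960) = 666969)
Add(v, F) = Add(666969, -216894) = 450075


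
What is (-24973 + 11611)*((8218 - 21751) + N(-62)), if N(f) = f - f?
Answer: 180827946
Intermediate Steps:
N(f) = 0
(-24973 + 11611)*((8218 - 21751) + N(-62)) = (-24973 + 11611)*((8218 - 21751) + 0) = -13362*(-13533 + 0) = -13362*(-13533) = 180827946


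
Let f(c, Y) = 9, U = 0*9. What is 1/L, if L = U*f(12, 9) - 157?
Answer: -1/157 ≈ -0.0063694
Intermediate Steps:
U = 0
L = -157 (L = 0*9 - 157 = 0 - 157 = -157)
1/L = 1/(-157) = -1/157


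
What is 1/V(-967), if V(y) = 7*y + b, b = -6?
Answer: -1/6775 ≈ -0.00014760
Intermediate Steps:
V(y) = -6 + 7*y (V(y) = 7*y - 6 = -6 + 7*y)
1/V(-967) = 1/(-6 + 7*(-967)) = 1/(-6 - 6769) = 1/(-6775) = -1/6775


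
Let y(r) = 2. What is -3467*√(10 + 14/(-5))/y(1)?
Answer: -10401*√5/5 ≈ -4651.5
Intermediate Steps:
-3467*√(10 + 14/(-5))/y(1) = -3467*√(10 + 14/(-5))/2 = -3467*√(10 + 14*(-⅕))/2 = -3467*√(10 - 14/5)/2 = -3467*√(36/5)/2 = -3467*6*√5/5/2 = -10401*√5/5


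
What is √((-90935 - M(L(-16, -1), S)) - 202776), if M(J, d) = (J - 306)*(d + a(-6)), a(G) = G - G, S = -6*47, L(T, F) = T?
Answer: I*√384515 ≈ 620.09*I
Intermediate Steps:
S = -282
a(G) = 0
M(J, d) = d*(-306 + J) (M(J, d) = (J - 306)*(d + 0) = (-306 + J)*d = d*(-306 + J))
√((-90935 - M(L(-16, -1), S)) - 202776) = √((-90935 - (-282)*(-306 - 16)) - 202776) = √((-90935 - (-282)*(-322)) - 202776) = √((-90935 - 1*90804) - 202776) = √((-90935 - 90804) - 202776) = √(-181739 - 202776) = √(-384515) = I*√384515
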